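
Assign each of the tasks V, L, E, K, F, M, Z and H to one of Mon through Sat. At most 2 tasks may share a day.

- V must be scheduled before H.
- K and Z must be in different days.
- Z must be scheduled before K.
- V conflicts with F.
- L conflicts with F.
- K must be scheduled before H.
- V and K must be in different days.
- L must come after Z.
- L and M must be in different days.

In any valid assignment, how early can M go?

M at Mon is achievable: M in Mon; Z in Mon; V in Wed; L in Tue; F in Thu; H in Thu; E in Wed; K in Tue.

Mon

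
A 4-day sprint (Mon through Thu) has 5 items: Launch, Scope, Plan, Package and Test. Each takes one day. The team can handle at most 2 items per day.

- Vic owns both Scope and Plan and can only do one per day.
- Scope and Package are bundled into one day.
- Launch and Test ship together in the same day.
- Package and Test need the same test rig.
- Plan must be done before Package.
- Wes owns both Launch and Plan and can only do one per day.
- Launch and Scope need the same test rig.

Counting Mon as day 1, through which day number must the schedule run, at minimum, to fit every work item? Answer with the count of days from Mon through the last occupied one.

The precedence chain requires at least 2 distinct days.
With at most 2 per day and 5 work items, at least 3 days are needed.
3 works (last occupied day: Wed): for example Package=Tue, Test=Wed, Scope=Tue, Plan=Mon, Launch=Wed.

3 days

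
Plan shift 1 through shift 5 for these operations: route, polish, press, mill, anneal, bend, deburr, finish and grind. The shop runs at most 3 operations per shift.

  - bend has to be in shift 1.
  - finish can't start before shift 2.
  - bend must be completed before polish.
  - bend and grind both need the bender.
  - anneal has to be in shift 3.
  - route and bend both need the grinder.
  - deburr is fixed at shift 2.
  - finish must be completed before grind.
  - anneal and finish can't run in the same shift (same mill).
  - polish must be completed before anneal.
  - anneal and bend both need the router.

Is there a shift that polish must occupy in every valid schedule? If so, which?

shift 2

bend is fixed at shift 1 and must come before polish, so polish is at least shift 2.
anneal is fixed at shift 3 and must come after polish, so polish is at most shift 2.
So polish must be shift 2.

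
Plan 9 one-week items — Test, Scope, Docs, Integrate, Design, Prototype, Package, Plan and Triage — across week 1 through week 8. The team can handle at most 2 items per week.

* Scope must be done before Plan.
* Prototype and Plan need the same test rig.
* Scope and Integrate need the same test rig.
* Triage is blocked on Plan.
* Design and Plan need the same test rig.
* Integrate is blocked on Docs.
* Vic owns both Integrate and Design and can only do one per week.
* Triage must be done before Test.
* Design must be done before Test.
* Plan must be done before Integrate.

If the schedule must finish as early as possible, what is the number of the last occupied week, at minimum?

The precedence chain requires at least 4 distinct weeks.
With at most 2 per week and 9 work items, at least 5 weeks are needed.
5 works (last occupied week: week 5): for example Test -> week 4, Integrate -> week 3, Design -> week 1, Prototype -> week 4, Package -> week 5, Docs -> week 2, Triage -> week 3, Scope -> week 1, Plan -> week 2.

5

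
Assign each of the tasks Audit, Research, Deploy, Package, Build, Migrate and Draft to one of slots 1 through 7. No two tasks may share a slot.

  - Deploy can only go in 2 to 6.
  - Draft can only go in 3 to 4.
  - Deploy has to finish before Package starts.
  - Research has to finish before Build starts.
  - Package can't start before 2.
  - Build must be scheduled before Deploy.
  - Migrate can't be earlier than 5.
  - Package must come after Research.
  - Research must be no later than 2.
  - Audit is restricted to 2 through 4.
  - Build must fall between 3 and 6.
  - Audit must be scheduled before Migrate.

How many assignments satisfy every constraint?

6

Splitting on Deploy: it can be 5 (4), 6 (2). Listing each branch's schedules as (Audit, Research, Package, Build, Migrate, Draft):
Deploy=5: (2,1,6,3,7,4) (2,1,6,4,7,3) (2,1,7,3,6,4) (2,1,7,4,6,3) — 4.
Deploy=6: (2,1,7,3,5,4) (2,1,7,4,5,3) — 2.
Summing: 4 + 2 = 6.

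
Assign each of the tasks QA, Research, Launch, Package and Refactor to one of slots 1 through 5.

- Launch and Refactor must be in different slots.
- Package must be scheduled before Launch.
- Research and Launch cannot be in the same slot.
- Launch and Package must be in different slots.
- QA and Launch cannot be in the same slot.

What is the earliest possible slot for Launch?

Precedence pushes Launch to at least 2.
Launch at 2 is achievable: QA=1, Package=1, Research=1, Refactor=1, Launch=2.

2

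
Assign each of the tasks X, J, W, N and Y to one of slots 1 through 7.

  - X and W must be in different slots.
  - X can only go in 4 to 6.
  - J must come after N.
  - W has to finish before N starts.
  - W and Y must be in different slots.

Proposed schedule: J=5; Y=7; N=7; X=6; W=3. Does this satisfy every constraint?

J must come after N — violated.
W and Y must be in different slots — holds.
X can only go in 4 to 6 — holds.
X and W must be in different slots — holds.
W has to finish before N starts — holds.

Invalid. J must come after N.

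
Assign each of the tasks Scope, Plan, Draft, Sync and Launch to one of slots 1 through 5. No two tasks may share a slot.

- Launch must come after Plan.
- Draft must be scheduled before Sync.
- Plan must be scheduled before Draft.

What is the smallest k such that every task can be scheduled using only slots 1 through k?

The precedence chain requires at least 3 distinct slots.
With at most 1 per slot and 5 tasks, at least 5 slots are needed.
5 works (last occupied slot: 5): for example Plan=1; Draft=2; Launch=4; Scope=5; Sync=3.

5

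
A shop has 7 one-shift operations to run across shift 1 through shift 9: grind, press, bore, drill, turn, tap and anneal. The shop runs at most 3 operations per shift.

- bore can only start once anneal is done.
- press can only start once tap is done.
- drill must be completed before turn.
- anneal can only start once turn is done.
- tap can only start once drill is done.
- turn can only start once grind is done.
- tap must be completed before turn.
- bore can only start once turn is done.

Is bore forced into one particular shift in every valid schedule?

bore can be shift 5 (e.g. press in shift 3, anneal in shift 4, drill in shift 1, grind in shift 1, bore in shift 5, tap in shift 2, turn in shift 3) or shift 6 (e.g. anneal=shift 4, bore=shift 6, tap=shift 2, drill=shift 1, press=shift 3, turn=shift 3, grind=shift 1).

No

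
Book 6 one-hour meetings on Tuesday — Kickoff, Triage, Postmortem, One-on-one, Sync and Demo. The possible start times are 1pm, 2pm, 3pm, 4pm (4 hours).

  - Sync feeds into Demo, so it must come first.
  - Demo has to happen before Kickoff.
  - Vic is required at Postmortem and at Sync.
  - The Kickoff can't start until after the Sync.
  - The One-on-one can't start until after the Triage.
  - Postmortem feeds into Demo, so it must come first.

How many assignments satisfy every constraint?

12

Splitting on Triage: it can be 1pm (6), 2pm (4), 3pm (2). Listing each branch's schedules as (Kickoff, Postmortem, One-on-one, Sync, Demo):
Triage=1pm: (4pm,1pm,2pm,2pm,3pm) (4pm,1pm,3pm,2pm,3pm) (4pm,1pm,4pm,2pm,3pm) (4pm,2pm,2pm,1pm,3pm) (4pm,2pm,3pm,1pm,3pm) (4pm,2pm,4pm,1pm,3pm) — 6.
Triage=2pm: (4pm,1pm,3pm,2pm,3pm) (4pm,1pm,4pm,2pm,3pm) (4pm,2pm,3pm,1pm,3pm) (4pm,2pm,4pm,1pm,3pm) — 4.
Triage=3pm: (4pm,1pm,4pm,2pm,3pm) (4pm,2pm,4pm,1pm,3pm) — 2.
Summing: 6 + 4 + 2 = 12.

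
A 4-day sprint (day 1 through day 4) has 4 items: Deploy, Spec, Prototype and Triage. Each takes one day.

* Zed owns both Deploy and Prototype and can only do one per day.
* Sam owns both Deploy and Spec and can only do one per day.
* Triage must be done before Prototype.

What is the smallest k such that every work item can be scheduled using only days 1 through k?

The precedence chain requires at least 2 distinct days.
2 works (last occupied day: day 2): for example Spec -> day 2; Prototype -> day 2; Triage -> day 1; Deploy -> day 1.

2 days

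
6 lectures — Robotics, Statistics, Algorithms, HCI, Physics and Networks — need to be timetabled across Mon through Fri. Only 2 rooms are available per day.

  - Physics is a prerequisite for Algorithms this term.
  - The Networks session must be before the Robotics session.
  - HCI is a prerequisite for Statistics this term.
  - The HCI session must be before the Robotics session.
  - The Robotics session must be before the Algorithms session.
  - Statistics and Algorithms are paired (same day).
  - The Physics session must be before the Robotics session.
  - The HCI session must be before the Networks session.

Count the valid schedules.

Splitting on Robotics: it can be Wed (4), Thu (9). Listing each branch's schedules as (Statistics, Algorithms, HCI, Physics, Networks):
Robotics=Wed: (Thu,Thu,Mon,Mon,Tue) (Thu,Thu,Mon,Tue,Tue) (Fri,Fri,Mon,Mon,Tue) (Fri,Fri,Mon,Tue,Tue) — 4.
Robotics=Thu: (Fri,Fri,Mon,Mon,Tue) (Fri,Fri,Mon,Mon,Wed) (Fri,Fri,Mon,Tue,Tue) (Fri,Fri,Mon,Tue,Wed) (Fri,Fri,Mon,Wed,Tue) (Fri,Fri,Mon,Wed,Wed) (Fri,Fri,Tue,Mon,Wed) (Fri,Fri,Tue,Tue,Wed) (Fri,Fri,Tue,Wed,Wed) — 9.
Summing: 4 + 9 = 13.

13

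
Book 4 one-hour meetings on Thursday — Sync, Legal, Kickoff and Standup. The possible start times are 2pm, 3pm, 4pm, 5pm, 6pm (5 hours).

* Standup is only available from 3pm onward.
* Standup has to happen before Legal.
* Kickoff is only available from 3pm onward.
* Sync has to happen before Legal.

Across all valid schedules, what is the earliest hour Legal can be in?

Precedence pushes Legal to at least 4pm.
Legal at 4pm is achievable: Kickoff=3pm, Sync=2pm, Legal=4pm, Standup=3pm.

4pm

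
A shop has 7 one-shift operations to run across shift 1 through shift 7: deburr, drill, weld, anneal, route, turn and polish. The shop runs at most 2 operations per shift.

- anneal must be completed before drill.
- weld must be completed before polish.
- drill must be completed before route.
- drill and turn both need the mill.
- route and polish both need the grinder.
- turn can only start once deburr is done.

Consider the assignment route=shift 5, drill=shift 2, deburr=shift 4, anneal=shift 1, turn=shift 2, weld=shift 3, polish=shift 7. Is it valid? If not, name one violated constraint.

anneal must be completed before drill — holds.
drill and turn both need the mill — violated.
turn can only start once deburr is done — violated.
route and polish both need the grinder — holds.
weld must be completed before polish — holds.
drill must be completed before route — holds.
The shop runs at most 2 operations per shift — holds.

No — it violates: turn can only start once deburr is done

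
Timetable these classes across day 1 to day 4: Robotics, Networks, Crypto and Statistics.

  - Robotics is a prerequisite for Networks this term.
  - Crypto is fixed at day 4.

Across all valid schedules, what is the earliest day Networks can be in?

day 2

Precedence pushes Networks to at least day 2.
Networks at day 2 is achievable: Networks in day 2, Statistics in day 1, Robotics in day 1, Crypto in day 4.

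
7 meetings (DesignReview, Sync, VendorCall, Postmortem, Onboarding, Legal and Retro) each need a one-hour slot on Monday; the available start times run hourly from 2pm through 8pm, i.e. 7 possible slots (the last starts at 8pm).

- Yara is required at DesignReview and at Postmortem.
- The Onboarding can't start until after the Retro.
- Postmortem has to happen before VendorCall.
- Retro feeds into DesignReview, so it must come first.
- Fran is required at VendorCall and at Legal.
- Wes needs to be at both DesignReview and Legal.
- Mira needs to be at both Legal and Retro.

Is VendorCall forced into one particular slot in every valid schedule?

VendorCall can be 3pm (e.g. Postmortem=2pm; VendorCall=3pm; DesignReview=3pm; Legal=4pm; Onboarding=3pm; Retro=2pm; Sync=2pm) or 4pm (e.g. DesignReview -> 3pm, Postmortem -> 2pm, Legal -> 5pm, VendorCall -> 4pm, Onboarding -> 3pm, Sync -> 2pm, Retro -> 2pm).

No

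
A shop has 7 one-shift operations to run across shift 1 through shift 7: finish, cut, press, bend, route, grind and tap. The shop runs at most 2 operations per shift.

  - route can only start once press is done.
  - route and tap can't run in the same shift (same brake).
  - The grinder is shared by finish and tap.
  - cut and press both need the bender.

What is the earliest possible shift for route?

shift 2

Precedence pushes route to at least shift 2.
route at shift 2 is achievable: finish in shift 1, grind in shift 3, cut in shift 2, route in shift 2, bend in shift 3, tap in shift 4, press in shift 1.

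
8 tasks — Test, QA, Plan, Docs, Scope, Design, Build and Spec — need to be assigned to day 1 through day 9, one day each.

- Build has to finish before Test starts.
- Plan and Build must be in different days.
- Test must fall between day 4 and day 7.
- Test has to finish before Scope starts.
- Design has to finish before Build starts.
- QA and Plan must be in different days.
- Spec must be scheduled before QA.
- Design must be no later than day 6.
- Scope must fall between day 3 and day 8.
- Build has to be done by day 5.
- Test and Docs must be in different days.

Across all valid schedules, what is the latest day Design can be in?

Design's own window allows nothing later than day 6; downstream work caps Design at day 4.
Design at day 4 is achievable: Test in day 6; Scope in day 7; Docs in day 1; Spec in day 1; Build in day 5; QA in day 2; Plan in day 1; Design in day 4.

day 4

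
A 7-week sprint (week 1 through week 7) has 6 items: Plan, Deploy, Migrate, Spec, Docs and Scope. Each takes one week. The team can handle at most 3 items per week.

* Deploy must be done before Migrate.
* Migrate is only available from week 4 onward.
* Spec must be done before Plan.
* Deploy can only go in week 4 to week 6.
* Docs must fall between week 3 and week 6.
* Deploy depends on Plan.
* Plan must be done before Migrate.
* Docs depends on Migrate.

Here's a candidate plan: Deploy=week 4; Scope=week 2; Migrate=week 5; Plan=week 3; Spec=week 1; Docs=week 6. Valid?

Valid

Spec must be done before Plan — holds.
Deploy must be done before Migrate — holds.
Deploy can only go in week 4 to week 6 — holds.
Plan must be done before Migrate — holds.
Deploy depends on Plan — holds.
The team can handle at most 3 items per week — holds.
Docs must fall between week 3 and week 6 — holds.
Migrate is only available from week 4 onward — holds.
Docs depends on Migrate — holds.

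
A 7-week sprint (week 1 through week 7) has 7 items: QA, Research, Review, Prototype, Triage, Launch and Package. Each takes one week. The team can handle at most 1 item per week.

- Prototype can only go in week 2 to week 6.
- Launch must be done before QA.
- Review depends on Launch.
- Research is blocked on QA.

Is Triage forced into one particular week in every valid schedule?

No

Triage can be week 1 (e.g. Prototype -> week 2, Research -> week 5, Launch -> week 3, QA -> week 4, Package -> week 7, Review -> week 6, Triage -> week 1) or week 2 (e.g. Package=week 7; Triage=week 2; Review=week 6; Research=week 5; Prototype=week 3; QA=week 4; Launch=week 1).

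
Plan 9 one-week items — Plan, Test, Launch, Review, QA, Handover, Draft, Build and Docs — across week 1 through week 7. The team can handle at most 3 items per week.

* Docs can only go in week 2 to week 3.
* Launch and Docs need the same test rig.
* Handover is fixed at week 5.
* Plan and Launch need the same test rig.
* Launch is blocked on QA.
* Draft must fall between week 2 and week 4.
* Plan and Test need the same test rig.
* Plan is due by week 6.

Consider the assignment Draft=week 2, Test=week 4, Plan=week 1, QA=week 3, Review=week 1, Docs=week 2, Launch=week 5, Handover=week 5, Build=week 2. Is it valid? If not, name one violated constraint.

Docs can only go in week 2 to week 3 — holds.
Plan is due by week 6 — holds.
Plan and Test need the same test rig — holds.
Plan and Launch need the same test rig — holds.
Draft must fall between week 2 and week 4 — holds.
The team can handle at most 3 items per week — holds.
Handover is fixed at week 5 — holds.
Launch is blocked on QA — holds.
Launch and Docs need the same test rig — holds.

Valid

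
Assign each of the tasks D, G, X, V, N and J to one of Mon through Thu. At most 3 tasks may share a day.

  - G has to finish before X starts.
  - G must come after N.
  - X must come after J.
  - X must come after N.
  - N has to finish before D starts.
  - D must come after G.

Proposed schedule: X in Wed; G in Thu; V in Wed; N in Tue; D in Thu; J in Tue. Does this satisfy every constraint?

G has to finish before X starts — violated.
X must come after J — holds.
X must come after N — holds.
At most 3 tasks may share a day — holds.
N has to finish before D starts — holds.
G must come after N — holds.
D must come after G — violated.

No — it violates: G has to finish before X starts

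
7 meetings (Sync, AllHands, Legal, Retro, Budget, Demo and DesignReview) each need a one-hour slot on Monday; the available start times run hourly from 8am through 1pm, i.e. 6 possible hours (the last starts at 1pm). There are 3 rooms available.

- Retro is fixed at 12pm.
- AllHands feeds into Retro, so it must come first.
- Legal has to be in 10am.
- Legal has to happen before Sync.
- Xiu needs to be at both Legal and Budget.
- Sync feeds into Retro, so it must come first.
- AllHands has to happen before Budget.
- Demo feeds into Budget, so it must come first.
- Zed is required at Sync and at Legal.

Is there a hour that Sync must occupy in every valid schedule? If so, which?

11am

Legal is fixed at 10am and must come before Sync, so Sync is at least 11am.
Retro is fixed at 12pm and must come after Sync, so Sync is at most 11am.
So Sync must be 11am.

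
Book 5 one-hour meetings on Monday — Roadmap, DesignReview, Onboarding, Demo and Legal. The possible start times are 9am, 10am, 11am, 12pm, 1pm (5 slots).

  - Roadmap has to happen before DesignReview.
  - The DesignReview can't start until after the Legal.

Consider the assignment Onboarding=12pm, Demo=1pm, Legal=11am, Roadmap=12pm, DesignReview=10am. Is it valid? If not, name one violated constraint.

No — it violates: Roadmap has to happen before DesignReview

The DesignReview can't start until after the Legal — violated.
Roadmap has to happen before DesignReview — violated.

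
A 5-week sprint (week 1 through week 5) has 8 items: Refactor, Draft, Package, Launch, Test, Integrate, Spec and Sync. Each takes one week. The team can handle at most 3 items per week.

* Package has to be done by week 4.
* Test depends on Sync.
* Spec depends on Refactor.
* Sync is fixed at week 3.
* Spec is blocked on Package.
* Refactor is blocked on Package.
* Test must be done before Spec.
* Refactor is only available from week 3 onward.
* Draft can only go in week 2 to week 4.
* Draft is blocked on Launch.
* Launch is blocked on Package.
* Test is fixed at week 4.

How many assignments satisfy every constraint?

Splitting on Refactor: it can be week 3 (17), week 4 (17). Listing each branch's schedules as (Draft, Package, Launch, Test, Integrate, Spec, Sync) by week number:
Refactor=week 3: (3,1,2,4,1,5,3) (3,1,2,4,2,5,3) (3,1,2,4,4,5,3) (3,1,2,4,5,5,3) (4,1,2,4,1,5,3) (4,1,2,4,2,5,3) (4,1,2,4,3,5,3) (4,1,2,4,4,5,3) (4,1,2,4,5,5,3) (4,1,3,4,1,5,3) (4,1,3,4,2,5,3) (4,1,3,4,4,5,3) (4,1,3,4,5,5,3) (4,2,3,4,1,5,3) (4,2,3,4,2,5,3) (4,2,3,4,4,5,3) (4,2,3,4,5,5,3) — 17.
Refactor=week 4: (3,1,2,4,1,5,3) (3,1,2,4,2,5,3) (3,1,2,4,3,5,3) (3,1,2,4,4,5,3) (3,1,2,4,5,5,3) (4,1,2,4,1,5,3) (4,1,2,4,2,5,3) (4,1,2,4,3,5,3) (4,1,2,4,5,5,3) (4,1,3,4,1,5,3) (4,1,3,4,2,5,3) (4,1,3,4,3,5,3) (4,1,3,4,5,5,3) (4,2,3,4,1,5,3) (4,2,3,4,2,5,3) (4,2,3,4,3,5,3) (4,2,3,4,5,5,3) — 17.
Summing: 17 + 17 = 34.

34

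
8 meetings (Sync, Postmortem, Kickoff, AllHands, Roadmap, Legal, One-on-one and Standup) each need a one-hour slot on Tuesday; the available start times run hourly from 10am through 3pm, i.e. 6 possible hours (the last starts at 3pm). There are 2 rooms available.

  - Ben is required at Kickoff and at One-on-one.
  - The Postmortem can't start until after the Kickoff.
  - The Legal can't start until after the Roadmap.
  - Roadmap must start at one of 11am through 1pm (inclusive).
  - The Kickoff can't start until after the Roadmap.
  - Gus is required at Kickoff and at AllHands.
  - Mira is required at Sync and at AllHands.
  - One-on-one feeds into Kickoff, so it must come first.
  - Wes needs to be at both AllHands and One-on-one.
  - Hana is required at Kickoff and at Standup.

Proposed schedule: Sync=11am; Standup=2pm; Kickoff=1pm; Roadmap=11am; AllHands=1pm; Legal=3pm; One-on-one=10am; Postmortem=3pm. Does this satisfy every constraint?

No — it violates: Gus is required at Kickoff and at AllHands

Mira is required at Sync and at AllHands — holds.
Ben is required at Kickoff and at One-on-one — holds.
The Postmortem can't start until after the Kickoff — holds.
Roadmap must start at one of 11am through 1pm (inclusive) — holds.
The Kickoff can't start until after the Roadmap — holds.
Gus is required at Kickoff and at AllHands — violated.
Hana is required at Kickoff and at Standup — holds.
Wes needs to be at both AllHands and One-on-one — holds.
One-on-one feeds into Kickoff, so it must come first — holds.
There are 2 rooms available — holds.
The Legal can't start until after the Roadmap — holds.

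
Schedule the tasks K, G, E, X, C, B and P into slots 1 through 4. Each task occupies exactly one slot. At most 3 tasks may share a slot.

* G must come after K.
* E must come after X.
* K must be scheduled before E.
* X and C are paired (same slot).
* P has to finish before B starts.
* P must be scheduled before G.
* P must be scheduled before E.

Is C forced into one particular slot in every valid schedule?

No

C can be 1 (e.g. B=2, E=3, X=1, C=1, K=2, P=1, G=3) or 2 (e.g. X in 2; E in 3; C in 2; K in 1; P in 1; G in 2; B in 3).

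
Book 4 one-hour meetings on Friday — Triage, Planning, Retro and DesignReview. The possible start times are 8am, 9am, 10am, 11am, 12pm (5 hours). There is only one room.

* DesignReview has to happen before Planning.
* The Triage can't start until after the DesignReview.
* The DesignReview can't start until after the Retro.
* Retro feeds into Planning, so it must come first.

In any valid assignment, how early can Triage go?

Precedence pushes Triage to at least 10am.
Triage at 10am is achievable: Planning -> 11am; Triage -> 10am; Retro -> 8am; DesignReview -> 9am.

10am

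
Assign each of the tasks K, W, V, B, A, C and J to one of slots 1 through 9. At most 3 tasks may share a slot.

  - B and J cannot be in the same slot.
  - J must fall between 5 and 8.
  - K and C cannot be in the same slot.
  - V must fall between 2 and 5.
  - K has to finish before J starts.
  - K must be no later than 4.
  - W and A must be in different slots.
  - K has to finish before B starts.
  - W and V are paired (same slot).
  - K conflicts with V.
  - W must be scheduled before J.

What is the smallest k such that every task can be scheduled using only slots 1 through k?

5

The precedence chain requires at least 2 distinct slots.
With at most 3 per slot and 7 tasks, at least 3 slots are needed.
J can't be placed before 5, so the schedule must run through at least slot 5.
5 works (last occupied slot: 5): for example B=2, A=1, V=2, C=3, W=2, K=1, J=5.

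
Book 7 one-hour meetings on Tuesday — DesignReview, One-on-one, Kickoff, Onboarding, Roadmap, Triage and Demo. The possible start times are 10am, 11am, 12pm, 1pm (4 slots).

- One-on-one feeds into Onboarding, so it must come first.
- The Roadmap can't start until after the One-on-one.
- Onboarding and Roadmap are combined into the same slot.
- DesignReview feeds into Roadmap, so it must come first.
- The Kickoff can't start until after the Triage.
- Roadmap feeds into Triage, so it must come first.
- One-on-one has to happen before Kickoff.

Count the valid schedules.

4

Enumerating: Demo -> 10am, Onboarding -> 11am, One-on-one -> 10am, Kickoff -> 1pm, DesignReview -> 10am, Triage -> 12pm, Roadmap -> 11am | Kickoff=1pm, Demo=11am, Onboarding=11am, One-on-one=10am, DesignReview=10am, Triage=12pm, Roadmap=11am | Roadmap -> 11am; Demo -> 12pm; One-on-one -> 10am; Kickoff -> 1pm; DesignReview -> 10am; Triage -> 12pm; Onboarding -> 11am | Triage=12pm; One-on-one=10am; Onboarding=11am; Roadmap=11am; Demo=1pm; Kickoff=1pm; DesignReview=10am.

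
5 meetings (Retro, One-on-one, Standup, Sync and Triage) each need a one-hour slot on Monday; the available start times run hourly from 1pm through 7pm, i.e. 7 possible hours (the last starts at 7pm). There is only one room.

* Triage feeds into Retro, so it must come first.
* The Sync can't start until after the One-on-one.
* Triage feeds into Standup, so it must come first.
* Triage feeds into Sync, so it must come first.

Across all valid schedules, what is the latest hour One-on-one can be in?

6pm

Downstream work caps One-on-one at 6pm.
One-on-one at 6pm is achievable: Standup=3pm; Sync=7pm; Triage=1pm; Retro=2pm; One-on-one=6pm.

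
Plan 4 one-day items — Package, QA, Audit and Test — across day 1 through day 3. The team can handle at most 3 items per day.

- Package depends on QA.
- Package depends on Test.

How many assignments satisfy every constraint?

Splitting on Package: it can be day 2 (3), day 3 (12). Listing each branch's schedules as (QA, Audit, Test) by day number:
Package=day 2: (1,1,1) (1,2,1) (1,3,1) — 3.
Package=day 3: (1,1,1) (1,1,2) (1,2,1) (1,2,2) (1,3,1) (1,3,2) (2,1,1) (2,1,2) (2,2,1) (2,2,2) (2,3,1) (2,3,2) — 12.
Summing: 3 + 12 = 15.

15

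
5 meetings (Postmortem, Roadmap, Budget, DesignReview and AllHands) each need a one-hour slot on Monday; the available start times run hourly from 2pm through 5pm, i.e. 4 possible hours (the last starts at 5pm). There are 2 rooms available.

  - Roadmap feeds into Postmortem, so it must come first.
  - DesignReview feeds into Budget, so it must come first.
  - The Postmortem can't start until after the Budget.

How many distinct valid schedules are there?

Splitting on Postmortem: it can be 4pm (6), 5pm (30). Listing each branch's schedules as (Roadmap, Budget, DesignReview, AllHands):
Postmortem=4pm: (2pm,3pm,2pm,3pm) (2pm,3pm,2pm,4pm) (2pm,3pm,2pm,5pm) (3pm,3pm,2pm,2pm) (3pm,3pm,2pm,4pm) (3pm,3pm,2pm,5pm) — 6.
Postmortem=5pm: (2pm,3pm,2pm,3pm) (2pm,3pm,2pm,4pm) (2pm,3pm,2pm,5pm) (2pm,4pm,2pm,3pm) (2pm,4pm,2pm,4pm) (2pm,4pm,2pm,5pm) (2pm,4pm,3pm,2pm) (2pm,4pm,3pm,3pm) (2pm,4pm,3pm,4pm) (2pm,4pm,3pm,5pm) (3pm,3pm,2pm,2pm) (3pm,3pm,2pm,4pm) (3pm,3pm,2pm,5pm) (3pm,4pm,2pm,2pm) (3pm,4pm,2pm,3pm) (3pm,4pm,2pm,4pm) (3pm,4pm,2pm,5pm) (3pm,4pm,3pm,2pm) (3pm,4pm,3pm,4pm) (3pm,4pm,3pm,5pm) (4pm,3pm,2pm,2pm) (4pm,3pm,2pm,3pm) (4pm,3pm,2pm,4pm) (4pm,3pm,2pm,5pm) (4pm,4pm,2pm,2pm) (4pm,4pm,2pm,3pm) (4pm,4pm,2pm,5pm) (4pm,4pm,3pm,2pm) (4pm,4pm,3pm,3pm) (4pm,4pm,3pm,5pm) — 30.
Summing: 6 + 30 = 36.

36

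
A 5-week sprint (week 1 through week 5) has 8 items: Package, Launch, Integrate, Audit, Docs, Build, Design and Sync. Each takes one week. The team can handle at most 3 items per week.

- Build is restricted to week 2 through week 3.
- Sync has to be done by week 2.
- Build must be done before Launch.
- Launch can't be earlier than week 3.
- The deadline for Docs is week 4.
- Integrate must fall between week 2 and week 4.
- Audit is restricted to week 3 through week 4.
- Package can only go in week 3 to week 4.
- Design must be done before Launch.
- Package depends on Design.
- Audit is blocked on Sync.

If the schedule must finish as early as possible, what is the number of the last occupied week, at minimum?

The precedence chain requires at least 2 distinct weeks.
With at most 3 per week and 8 work items, at least 3 weeks are needed.
Package can't be placed before week 3, so the schedule must run through at least week 3.
3 works (last occupied week: week 3): for example Package=week 3, Build=week 2, Launch=week 3, Docs=week 1, Audit=week 3, Integrate=week 2, Sync=week 1, Design=week 1.

3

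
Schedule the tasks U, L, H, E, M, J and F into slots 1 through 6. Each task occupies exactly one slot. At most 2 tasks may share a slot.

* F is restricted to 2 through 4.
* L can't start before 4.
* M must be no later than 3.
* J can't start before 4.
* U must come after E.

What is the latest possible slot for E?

Downstream work caps E at 5.
E at 5 is achievable: M -> 1; F -> 2; H -> 1; E -> 5; J -> 4; U -> 6; L -> 4.

5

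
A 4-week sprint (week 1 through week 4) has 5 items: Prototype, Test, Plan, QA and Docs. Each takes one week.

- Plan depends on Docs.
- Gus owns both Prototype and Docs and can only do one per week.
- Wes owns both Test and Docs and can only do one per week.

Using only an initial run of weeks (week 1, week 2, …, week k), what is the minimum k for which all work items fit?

2 weeks

The precedence chain requires at least 2 distinct weeks.
2 works (last occupied week: week 2): for example Plan -> week 2, Prototype -> week 2, Docs -> week 1, Test -> week 2, QA -> week 1.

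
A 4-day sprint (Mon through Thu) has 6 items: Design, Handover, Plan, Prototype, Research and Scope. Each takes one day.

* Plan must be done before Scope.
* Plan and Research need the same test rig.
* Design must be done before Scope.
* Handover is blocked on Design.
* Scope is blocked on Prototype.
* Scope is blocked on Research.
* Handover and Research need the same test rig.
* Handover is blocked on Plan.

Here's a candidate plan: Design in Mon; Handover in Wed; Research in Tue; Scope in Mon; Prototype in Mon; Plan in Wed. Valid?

No — it violates: Plan must be done before Scope

Plan and Research need the same test rig — holds.
Handover is blocked on Plan — violated.
Scope is blocked on Prototype — violated.
Plan must be done before Scope — violated.
Scope is blocked on Research — violated.
Handover is blocked on Design — holds.
Handover and Research need the same test rig — holds.
Design must be done before Scope — violated.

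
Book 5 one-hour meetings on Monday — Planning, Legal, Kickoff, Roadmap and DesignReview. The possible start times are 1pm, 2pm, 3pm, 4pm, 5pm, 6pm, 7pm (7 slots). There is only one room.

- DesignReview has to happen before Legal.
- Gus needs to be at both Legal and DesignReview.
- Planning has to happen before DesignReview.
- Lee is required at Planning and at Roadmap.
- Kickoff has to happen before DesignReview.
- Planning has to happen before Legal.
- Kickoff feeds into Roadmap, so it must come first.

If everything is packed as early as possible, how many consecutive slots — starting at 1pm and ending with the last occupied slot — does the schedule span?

5

The precedence chain requires at least 3 distinct slots.
With at most 1 per slot and 5 meetings, at least 5 slots are needed.
5 works (last occupied slot: 5pm): for example Kickoff in 2pm; Roadmap in 5pm; DesignReview in 3pm; Legal in 4pm; Planning in 1pm.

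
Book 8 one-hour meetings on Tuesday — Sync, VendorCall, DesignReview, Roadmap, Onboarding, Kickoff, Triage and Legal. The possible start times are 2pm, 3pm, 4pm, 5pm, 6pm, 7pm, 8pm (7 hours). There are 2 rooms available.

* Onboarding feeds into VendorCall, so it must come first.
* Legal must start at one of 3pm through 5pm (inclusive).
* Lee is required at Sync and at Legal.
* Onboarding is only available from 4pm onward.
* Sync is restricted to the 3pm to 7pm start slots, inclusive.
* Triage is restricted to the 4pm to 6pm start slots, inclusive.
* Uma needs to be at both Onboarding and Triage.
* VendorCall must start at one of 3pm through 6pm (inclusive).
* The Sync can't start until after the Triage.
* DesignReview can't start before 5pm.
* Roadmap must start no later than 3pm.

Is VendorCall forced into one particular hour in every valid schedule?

VendorCall can be 5pm (e.g. Triage in 5pm, VendorCall in 5pm, Kickoff in 2pm, DesignReview in 6pm, Roadmap in 2pm, Onboarding in 4pm, Sync in 6pm, Legal in 3pm) or 6pm (e.g. Roadmap=2pm; Triage=4pm; Legal=3pm; Kickoff=2pm; VendorCall=6pm; DesignReview=5pm; Onboarding=5pm; Sync=6pm).

No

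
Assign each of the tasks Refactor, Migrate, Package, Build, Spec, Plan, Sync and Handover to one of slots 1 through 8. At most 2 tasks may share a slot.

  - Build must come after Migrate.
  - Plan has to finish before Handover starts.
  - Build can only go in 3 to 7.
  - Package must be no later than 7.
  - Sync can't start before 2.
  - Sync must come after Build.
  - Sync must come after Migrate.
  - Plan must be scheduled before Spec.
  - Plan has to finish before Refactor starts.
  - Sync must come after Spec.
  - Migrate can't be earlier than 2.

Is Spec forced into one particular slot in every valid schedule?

No

Spec can be 2 (e.g. Plan -> 1; Handover -> 4; Spec -> 2; Sync -> 4; Build -> 3; Package -> 1; Refactor -> 3; Migrate -> 2) or 3 (e.g. Build -> 3, Spec -> 3, Package -> 1, Refactor -> 2, Migrate -> 2, Plan -> 1, Sync -> 4, Handover -> 4).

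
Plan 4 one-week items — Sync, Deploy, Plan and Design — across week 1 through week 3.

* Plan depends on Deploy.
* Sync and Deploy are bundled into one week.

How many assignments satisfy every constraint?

9

Splitting on Sync: it can be week 1 (6), week 2 (3). Listing each branch's schedules as (Deploy, Plan, Design) by week number:
Sync=week 1: (1,2,1) (1,2,2) (1,2,3) (1,3,1) (1,3,2) (1,3,3) — 6.
Sync=week 2: (2,3,1) (2,3,2) (2,3,3) — 3.
Summing: 6 + 3 = 9.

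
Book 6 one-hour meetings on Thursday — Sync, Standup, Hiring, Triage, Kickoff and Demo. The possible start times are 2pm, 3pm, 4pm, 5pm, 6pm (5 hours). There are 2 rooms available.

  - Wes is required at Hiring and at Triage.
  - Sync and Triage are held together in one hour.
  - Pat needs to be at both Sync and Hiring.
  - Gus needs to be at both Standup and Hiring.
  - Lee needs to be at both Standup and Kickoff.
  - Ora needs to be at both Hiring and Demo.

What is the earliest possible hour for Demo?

Demo at 2pm is achievable: Triage in 3pm; Kickoff in 4pm; Demo in 2pm; Standup in 2pm; Hiring in 4pm; Sync in 3pm.

2pm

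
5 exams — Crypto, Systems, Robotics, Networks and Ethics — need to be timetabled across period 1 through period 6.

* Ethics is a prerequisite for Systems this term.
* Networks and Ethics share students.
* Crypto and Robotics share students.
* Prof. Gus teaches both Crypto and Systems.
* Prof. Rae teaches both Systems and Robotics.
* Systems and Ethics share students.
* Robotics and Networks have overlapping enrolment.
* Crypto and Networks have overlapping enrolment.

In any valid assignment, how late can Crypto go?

period 6

Crypto at period 6 is achievable: Robotics in period 1; Crypto in period 6; Systems in period 2; Networks in period 2; Ethics in period 1.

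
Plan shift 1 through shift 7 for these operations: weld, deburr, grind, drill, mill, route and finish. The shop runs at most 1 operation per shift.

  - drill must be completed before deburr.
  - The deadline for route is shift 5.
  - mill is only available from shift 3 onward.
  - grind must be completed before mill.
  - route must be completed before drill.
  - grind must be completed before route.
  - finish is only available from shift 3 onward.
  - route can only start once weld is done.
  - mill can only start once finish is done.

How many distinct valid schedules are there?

Splitting on weld: it can be shift 1 (10), shift 2 (10). Listing each branch's schedules as (deburr, grind, drill, mill, route, finish) by shift number:
weld=shift 1: (5,2,4,7,3,6) (6,2,4,7,3,5) (6,2,5,7,3,4) (6,2,5,7,4,3) (7,2,4,6,3,5) (7,2,5,6,3,4) (7,2,5,6,4,3) (7,2,6,4,5,3) (7,2,6,5,3,4) (7,2,6,5,4,3) — 10.
weld=shift 2: (5,1,4,7,3,6) (6,1,4,7,3,5) (6,1,5,7,3,4) (6,1,5,7,4,3) (7,1,4,6,3,5) (7,1,5,6,3,4) (7,1,5,6,4,3) (7,1,6,4,5,3) (7,1,6,5,3,4) (7,1,6,5,4,3) — 10.
Summing: 10 + 10 = 20.

20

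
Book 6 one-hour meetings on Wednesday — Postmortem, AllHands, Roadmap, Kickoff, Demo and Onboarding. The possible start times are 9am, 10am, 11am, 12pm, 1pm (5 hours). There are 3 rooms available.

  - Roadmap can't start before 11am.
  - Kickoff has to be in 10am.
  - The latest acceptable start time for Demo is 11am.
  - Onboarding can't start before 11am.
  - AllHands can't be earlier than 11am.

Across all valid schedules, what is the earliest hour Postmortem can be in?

9am

Postmortem at 9am is achievable: AllHands -> 11am; Demo -> 9am; Postmortem -> 9am; Kickoff -> 10am; Onboarding -> 11am; Roadmap -> 11am.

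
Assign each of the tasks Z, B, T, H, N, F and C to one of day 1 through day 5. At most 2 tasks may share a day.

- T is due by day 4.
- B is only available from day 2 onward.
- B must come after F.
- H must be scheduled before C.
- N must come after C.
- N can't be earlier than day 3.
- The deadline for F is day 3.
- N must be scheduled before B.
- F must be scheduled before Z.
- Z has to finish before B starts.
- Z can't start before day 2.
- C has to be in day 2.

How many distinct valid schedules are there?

Splitting on Z: it can be day 2 (6), day 3 (14), day 4 (16). Listing each branch's schedules as (B, T, H, N, F, C) by day number:
Z=day 2: (4,3,1,3,1,2) (4,4,1,3,1,2) (5,3,1,3,1,2) (5,3,1,4,1,2) (5,4,1,3,1,2) (5,4,1,4,1,2) — 6.
Z=day 3: (4,1,1,3,2,2) (4,2,1,3,1,2) (4,4,1,3,1,2) (4,4,1,3,2,2) (5,1,1,3,2,2) (5,1,1,4,2,2) (5,2,1,3,1,2) (5,2,1,4,1,2) (5,3,1,4,1,2) (5,3,1,4,2,2) (5,4,1,3,1,2) (5,4,1,3,2,2) (5,4,1,4,1,2) (5,4,1,4,2,2) — 14.
Z=day 4: (5,1,1,3,2,2) (5,1,1,3,3,2) (5,1,1,4,2,2) (5,1,1,4,3,2) (5,2,1,3,1,2) (5,2,1,3,3,2) (5,2,1,4,1,2) (5,2,1,4,3,2) (5,3,1,3,1,2) (5,3,1,3,2,2) (5,3,1,4,1,2) (5,3,1,4,2,2) (5,3,1,4,3,2) (5,4,1,3,1,2) (5,4,1,3,2,2) (5,4,1,3,3,2) — 16.
Summing: 6 + 14 + 16 = 36.

36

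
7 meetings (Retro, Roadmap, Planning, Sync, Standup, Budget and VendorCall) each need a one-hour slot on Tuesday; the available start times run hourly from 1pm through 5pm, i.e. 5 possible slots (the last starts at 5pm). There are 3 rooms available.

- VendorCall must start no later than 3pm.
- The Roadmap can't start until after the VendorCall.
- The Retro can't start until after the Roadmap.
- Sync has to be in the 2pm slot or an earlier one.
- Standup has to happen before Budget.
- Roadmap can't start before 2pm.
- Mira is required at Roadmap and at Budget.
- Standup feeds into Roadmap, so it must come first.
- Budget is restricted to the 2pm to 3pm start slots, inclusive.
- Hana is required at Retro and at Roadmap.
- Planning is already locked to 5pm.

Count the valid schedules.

Splitting on Retro: it can be 3pm (2), 4pm (6), 5pm (24). Listing each branch's schedules as (Roadmap, Planning, Sync, Standup, Budget, VendorCall):
Retro=3pm: (2pm,5pm,1pm,1pm,3pm,1pm) (2pm,5pm,2pm,1pm,3pm,1pm) — 2.
Retro=4pm: (2pm,5pm,1pm,1pm,3pm,1pm) (2pm,5pm,2pm,1pm,3pm,1pm) (3pm,5pm,1pm,1pm,2pm,1pm) (3pm,5pm,1pm,1pm,2pm,2pm) (3pm,5pm,2pm,1pm,2pm,1pm) (3pm,5pm,2pm,1pm,2pm,2pm) — 6.
Retro=5pm: (2pm,5pm,1pm,1pm,3pm,1pm) (2pm,5pm,2pm,1pm,3pm,1pm) (3pm,5pm,1pm,1pm,2pm,1pm) (3pm,5pm,1pm,1pm,2pm,2pm) (3pm,5pm,2pm,1pm,2pm,1pm) (3pm,5pm,2pm,1pm,2pm,2pm) (4pm,5pm,1pm,1pm,2pm,1pm) (4pm,5pm,1pm,1pm,2pm,2pm) (4pm,5pm,1pm,1pm,2pm,3pm) (4pm,5pm,1pm,1pm,3pm,1pm) (4pm,5pm,1pm,1pm,3pm,2pm) (4pm,5pm,1pm,1pm,3pm,3pm) (4pm,5pm,1pm,2pm,3pm,1pm) (4pm,5pm,1pm,2pm,3pm,2pm) (4pm,5pm,1pm,2pm,3pm,3pm) (4pm,5pm,2pm,1pm,2pm,1pm) (4pm,5pm,2pm,1pm,2pm,2pm) (4pm,5pm,2pm,1pm,2pm,3pm) (4pm,5pm,2pm,1pm,3pm,1pm) (4pm,5pm,2pm,1pm,3pm,2pm) (4pm,5pm,2pm,1pm,3pm,3pm) (4pm,5pm,2pm,2pm,3pm,1pm) (4pm,5pm,2pm,2pm,3pm,2pm) (4pm,5pm,2pm,2pm,3pm,3pm) — 24.
Summing: 2 + 6 + 24 = 32.

32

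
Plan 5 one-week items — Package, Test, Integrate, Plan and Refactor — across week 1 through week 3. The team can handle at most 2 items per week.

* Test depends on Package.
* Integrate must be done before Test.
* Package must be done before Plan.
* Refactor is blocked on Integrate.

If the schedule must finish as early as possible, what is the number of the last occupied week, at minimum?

week 3

The precedence chain requires at least 2 distinct weeks.
With at most 2 per week and 5 work items, at least 3 weeks are needed.
3 works (last occupied week: week 3): for example Refactor -> week 3; Package -> week 1; Integrate -> week 1; Test -> week 2; Plan -> week 2.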